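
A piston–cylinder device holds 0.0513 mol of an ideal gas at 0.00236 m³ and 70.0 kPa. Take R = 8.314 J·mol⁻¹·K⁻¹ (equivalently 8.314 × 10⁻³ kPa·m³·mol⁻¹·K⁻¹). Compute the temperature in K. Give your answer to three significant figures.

T ≈ 387 K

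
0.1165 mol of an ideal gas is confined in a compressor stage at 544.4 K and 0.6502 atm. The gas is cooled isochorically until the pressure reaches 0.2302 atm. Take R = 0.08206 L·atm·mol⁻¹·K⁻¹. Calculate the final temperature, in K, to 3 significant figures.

T₂ ≈ 193 K

From PV = nRT: V₁ = nRT₁/P₁ = 8.004 L.
V constant ⇒ P ∝ T: V₂ = V₁; T₂ = T₁·(P₂/P₁) = 192.7 K.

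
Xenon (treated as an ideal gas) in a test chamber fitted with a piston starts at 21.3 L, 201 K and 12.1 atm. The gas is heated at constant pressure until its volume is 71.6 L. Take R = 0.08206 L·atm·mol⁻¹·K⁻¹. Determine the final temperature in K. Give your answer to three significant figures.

P constant ⇒ V ∝ T: P₂ = P₁; T₂ = T₁·(V₂/V₁) = 675.7 K.

T₂ ≈ 676 K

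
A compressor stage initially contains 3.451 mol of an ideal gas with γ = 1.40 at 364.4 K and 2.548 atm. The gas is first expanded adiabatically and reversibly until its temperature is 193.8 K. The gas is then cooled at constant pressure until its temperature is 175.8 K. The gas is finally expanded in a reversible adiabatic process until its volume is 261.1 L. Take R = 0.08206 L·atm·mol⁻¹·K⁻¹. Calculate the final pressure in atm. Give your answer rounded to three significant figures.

P₄ ≈ 0.164 atm

From PV = nRT: V₁ = nRT₁/P₁ = 40.50 L.
Reversible adiabatic, γ = 1.40: P₂ = P₁·(T₂/T₁)^(γ/(γ−1)) = 0.2795 atm; V₂ = V₁·(T₁/T₂)^(1/(γ−1)) = 196.3 L.
P constant ⇒ V ∝ T: P₃ = P₂; V₃ = V₂·(T₃/T₂) = 178.1 L.
Reversible adiabatic, γ = 1.40: T₄ = T₃·(V₃/V₄)^(γ−1) = 150.9 K; P₄ = P₃·(V₃/V₄)^γ = 0.1636 atm.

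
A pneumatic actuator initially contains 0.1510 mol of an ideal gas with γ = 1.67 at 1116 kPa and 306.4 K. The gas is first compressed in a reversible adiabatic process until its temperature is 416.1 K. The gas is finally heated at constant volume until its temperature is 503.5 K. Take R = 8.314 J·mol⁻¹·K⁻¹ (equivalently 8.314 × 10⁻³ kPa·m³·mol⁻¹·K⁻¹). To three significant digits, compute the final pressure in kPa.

P₃ ≈ 2.90e+03 kPa

From PV = nRT: V₁ = nRT₁/P₁ = 0.0003447 m³.
Adiabatic (γ = 1.67), T V^(γ−1) and P V^γ constant: P₂ = P₁·(T₂/T₁)^(γ/(γ−1)) = 2393 kPa; V₂ = V₁·(T₁/T₂)^(1/(γ−1)) = 0.0002183 m³.
Isochoric, so P/T is constant: V₃ = V₂; P₃ = P₂·(T₃/T₂) = 2896 kPa.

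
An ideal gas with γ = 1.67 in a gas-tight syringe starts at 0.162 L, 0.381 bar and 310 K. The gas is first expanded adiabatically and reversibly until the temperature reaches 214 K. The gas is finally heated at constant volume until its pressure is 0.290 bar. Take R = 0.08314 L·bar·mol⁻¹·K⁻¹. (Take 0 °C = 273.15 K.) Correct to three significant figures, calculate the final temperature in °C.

Adiabatic (γ = 1.67), T V^(γ−1) and P V^γ constant: P₂ = P₁·(T₂/T₁)^(γ/(γ−1)) = 0.1513 bar; V₂ = V₁·(T₁/T₂)^(1/(γ−1)) = 0.2817 L.
Isochoric, so P/T is constant: V₃ = V₂; T₃ = T₂·(P₃/P₂) = 410.3 K.

T₃ ≈ 137 °C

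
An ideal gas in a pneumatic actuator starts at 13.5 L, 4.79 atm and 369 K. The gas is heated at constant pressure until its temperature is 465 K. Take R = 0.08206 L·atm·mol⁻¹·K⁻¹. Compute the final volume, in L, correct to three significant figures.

V₂ ≈ 17.0 L

P constant ⇒ V ∝ T: P₂ = P₁; V₂ = V₁·(T₂/T₁) = 17.01 L.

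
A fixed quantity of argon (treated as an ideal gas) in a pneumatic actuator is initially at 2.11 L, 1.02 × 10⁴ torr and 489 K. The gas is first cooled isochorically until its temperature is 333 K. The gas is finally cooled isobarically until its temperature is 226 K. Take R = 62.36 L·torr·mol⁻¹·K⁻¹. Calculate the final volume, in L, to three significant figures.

V₃ ≈ 1.43 L

V constant ⇒ P ∝ T: V₂ = V₁; P₂ = P₁·(T₂/T₁) = 6946 torr.
P constant ⇒ V ∝ T: P₃ = P₂; V₃ = V₂·(T₃/T₂) = 1.432 L.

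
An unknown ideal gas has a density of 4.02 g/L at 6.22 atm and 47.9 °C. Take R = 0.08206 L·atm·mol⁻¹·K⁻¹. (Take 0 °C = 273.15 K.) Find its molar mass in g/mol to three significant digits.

ρ = PM/(RT) ⇒ M = ρRT/P = (4.02 × 0.08206 × 321.0) / 6.22

M ≈ 17.0 g/mol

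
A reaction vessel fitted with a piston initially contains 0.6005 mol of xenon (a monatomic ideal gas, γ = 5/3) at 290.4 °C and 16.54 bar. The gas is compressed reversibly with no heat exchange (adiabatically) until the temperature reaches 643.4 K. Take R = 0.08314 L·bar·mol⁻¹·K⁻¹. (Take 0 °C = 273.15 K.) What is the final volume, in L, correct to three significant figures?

V₂ ≈ 1.39 L

Convert: T₁ = 563.5 K.
From PV = nRT: V₁ = nRT₁/P₁ = 1.701 L.
Reversible adiabatic, γ = 5/3: P₂ = P₁·(T₂/T₁)^(γ/(γ−1)) = 23.04 bar; V₂ = V₁·(T₁/T₂)^(1/(γ−1)) = 1.394 L.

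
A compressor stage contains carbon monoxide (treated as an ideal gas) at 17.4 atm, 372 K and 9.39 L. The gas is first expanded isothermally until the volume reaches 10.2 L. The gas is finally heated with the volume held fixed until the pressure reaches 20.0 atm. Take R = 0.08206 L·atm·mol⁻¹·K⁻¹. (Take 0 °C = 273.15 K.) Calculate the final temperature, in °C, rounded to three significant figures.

Isothermal, so P V is constant: T₂ = T₁; P₂ = P₁·(V₁/V₂) = 16.02 atm.
V constant ⇒ P ∝ T: V₃ = V₂; T₃ = T₂·(P₃/P₂) = 464.5 K.

T₃ ≈ 191 °C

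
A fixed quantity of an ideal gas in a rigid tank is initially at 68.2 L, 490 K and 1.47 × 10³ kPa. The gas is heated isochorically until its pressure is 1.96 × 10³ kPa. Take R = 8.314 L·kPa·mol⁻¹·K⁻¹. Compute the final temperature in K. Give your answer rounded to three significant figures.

V constant ⇒ P ∝ T: V₂ = V₁; T₂ = T₁·(P₂/P₁) = 653.3 K.

T₂ ≈ 653 K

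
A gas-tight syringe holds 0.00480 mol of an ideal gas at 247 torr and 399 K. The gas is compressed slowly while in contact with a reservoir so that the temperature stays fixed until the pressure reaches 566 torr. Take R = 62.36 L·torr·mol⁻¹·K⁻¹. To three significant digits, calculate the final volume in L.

From PV = nRT: V₁ = nRT₁/P₁ = 0.4835 L.
T constant ⇒ Boyle's law P V = const: T₂ = T₁; V₂ = V₁·(P₁/P₂) = 0.2110 L.

V₂ ≈ 0.211 L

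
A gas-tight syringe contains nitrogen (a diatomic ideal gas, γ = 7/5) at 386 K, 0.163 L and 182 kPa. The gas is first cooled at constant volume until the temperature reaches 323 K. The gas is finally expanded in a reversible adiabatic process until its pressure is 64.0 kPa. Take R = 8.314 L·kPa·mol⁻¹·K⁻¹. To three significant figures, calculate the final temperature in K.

T₃ ≈ 252 K

Isochoric, so P/T is constant: V₂ = V₁; P₂ = P₁·(T₂/T₁) = 152.3 kPa.
Adiabatic (γ = 7/5), T V^(γ−1) and P V^γ constant: T₃ = T₂·(P₃/P₂)^((γ−1)/γ) = 252.1 K; V₃ = V₂·(P₂/P₃)^(1/γ) = 0.3028 L.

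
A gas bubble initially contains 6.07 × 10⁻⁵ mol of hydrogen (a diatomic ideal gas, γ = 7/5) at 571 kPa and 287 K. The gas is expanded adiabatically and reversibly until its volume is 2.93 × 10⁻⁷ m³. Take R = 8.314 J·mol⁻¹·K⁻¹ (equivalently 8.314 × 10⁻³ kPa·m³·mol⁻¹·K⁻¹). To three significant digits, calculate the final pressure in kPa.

From PV = nRT: V₁ = nRT₁/P₁ = 2.537e-07 m³.
Reversible adiabatic, γ = 7/5: T₂ = T₁·(V₁/V₂)^(γ−1) = 270.9 K; P₂ = P₁·(V₁/V₂)^γ = 466.6 kPa.

P₂ ≈ 467 kPa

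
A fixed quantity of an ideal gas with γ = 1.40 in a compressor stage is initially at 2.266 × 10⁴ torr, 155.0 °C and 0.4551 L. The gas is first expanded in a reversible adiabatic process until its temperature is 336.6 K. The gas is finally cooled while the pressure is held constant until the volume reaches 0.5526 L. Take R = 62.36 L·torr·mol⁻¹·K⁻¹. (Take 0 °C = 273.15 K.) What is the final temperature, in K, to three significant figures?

T₃ ≈ 224 K

Convert: T₁ = 428.1 K.
Reversible adiabatic, γ = 1.40: P₂ = P₁·(T₂/T₁)^(γ/(γ−1)) = 9763 torr; V₂ = V₁·(T₁/T₂)^(1/(γ−1)) = 0.8304 L.
P constant ⇒ V ∝ T: P₃ = P₂; T₃ = T₂·(V₃/V₂) = 224.0 K.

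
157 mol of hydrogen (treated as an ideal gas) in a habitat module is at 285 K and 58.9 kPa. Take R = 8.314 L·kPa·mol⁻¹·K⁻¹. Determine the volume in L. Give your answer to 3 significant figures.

V ≈ 6.32e+03 L

PV = nRT ⇒ V = nRT/P = (157 × 8.314 × 285) / 58.9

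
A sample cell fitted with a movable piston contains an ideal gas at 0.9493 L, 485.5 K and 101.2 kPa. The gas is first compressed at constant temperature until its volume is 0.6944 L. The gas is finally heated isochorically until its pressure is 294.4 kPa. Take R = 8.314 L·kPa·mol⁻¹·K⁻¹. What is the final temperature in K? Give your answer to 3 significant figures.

Isothermal, so P V is constant: T₂ = T₁; P₂ = P₁·(V₁/V₂) = 138.3 kPa.
Isochoric, so P/T is constant: V₃ = V₂; T₃ = T₂·(P₃/P₂) = 1033 K.

T₃ ≈ 1.03e+03 K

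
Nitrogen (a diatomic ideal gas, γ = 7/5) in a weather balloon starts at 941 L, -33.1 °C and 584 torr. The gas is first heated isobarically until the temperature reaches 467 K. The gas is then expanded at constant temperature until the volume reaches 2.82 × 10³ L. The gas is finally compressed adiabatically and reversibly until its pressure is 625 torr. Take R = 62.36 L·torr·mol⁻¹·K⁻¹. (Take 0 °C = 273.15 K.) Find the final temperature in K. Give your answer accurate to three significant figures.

Convert: T₁ = 240.0 K.
P constant ⇒ V ∝ T: P₂ = P₁; V₂ = V₁·(T₂/T₁) = 1831 L.
T constant ⇒ Boyle's law P V = const: T₃ = T₂; P₃ = P₂·(V₂/V₃) = 379.1 torr.
Reversible adiabatic, γ = 7/5: T₄ = T₃·(P₄/P₃)^((γ−1)/γ) = 538.7 K; V₄ = V₃·(P₃/P₄)^(1/γ) = 1973 L.

T₄ ≈ 539 K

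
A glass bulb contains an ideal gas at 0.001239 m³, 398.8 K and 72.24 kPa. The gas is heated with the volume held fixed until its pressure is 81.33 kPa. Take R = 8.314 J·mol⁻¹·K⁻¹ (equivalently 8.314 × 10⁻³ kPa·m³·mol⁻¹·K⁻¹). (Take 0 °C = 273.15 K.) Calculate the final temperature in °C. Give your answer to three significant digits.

V constant ⇒ P ∝ T: V₂ = V₁; T₂ = T₁·(P₂/P₁) = 449.0 K.

T₂ ≈ 176 °C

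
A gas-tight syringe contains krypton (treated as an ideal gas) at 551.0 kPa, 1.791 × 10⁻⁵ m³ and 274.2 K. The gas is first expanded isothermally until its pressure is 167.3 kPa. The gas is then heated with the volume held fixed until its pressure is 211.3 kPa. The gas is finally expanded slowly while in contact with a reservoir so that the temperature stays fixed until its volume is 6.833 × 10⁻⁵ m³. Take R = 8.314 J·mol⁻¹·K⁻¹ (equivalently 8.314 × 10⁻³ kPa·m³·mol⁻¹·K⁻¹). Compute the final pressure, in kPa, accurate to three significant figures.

T constant ⇒ Boyle's law P V = const: T₂ = T₁; V₂ = V₁·(P₁/P₂) = 5.899e-05 m³.
V constant ⇒ P ∝ T: V₃ = V₂; T₃ = T₂·(P₃/P₂) = 346.3 K.
T constant ⇒ Boyle's law P V = const: T₄ = T₃; P₄ = P₃·(V₃/V₄) = 182.4 kPa.

P₄ ≈ 182 kPa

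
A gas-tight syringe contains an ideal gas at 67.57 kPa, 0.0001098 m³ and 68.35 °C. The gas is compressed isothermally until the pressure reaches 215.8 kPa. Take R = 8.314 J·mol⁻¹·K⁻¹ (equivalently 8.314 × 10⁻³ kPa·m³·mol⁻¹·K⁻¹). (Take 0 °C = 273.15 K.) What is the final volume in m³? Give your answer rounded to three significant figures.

V₂ ≈ 3.44e-05 m³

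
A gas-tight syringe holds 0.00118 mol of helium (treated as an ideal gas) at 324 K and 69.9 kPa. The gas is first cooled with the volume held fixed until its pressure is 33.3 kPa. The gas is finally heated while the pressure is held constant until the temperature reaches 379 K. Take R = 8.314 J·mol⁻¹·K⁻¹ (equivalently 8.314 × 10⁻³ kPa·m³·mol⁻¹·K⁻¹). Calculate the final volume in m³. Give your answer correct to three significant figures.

From PV = nRT: V₁ = nRT₁/P₁ = 4.547e-05 m³.
V constant ⇒ P ∝ T: V₂ = V₁; T₂ = T₁·(P₂/P₁) = 154.4 K.
P constant ⇒ V ∝ T: P₃ = P₂; V₃ = V₂·(T₃/T₂) = 0.0001117 m³.

V₃ ≈ 0.000112 m³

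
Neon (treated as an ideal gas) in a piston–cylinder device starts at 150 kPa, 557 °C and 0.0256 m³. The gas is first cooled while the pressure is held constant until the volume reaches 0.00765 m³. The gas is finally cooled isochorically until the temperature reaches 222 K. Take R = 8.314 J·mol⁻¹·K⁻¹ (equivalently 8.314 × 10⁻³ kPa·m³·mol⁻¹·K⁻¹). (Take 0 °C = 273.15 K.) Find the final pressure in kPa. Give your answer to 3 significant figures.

P₃ ≈ 134 kPa

Convert: T₁ = 830.1 K.
P constant ⇒ V ∝ T: P₂ = P₁; T₂ = T₁·(V₂/V₁) = 248.1 K.
V constant ⇒ P ∝ T: V₃ = V₂; P₃ = P₂·(T₃/T₂) = 134.2 kPa.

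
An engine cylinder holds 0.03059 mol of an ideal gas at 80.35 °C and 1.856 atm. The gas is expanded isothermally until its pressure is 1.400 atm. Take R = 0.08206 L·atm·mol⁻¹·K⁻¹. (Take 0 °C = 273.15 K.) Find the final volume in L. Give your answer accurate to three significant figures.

Convert: T₁ = 353.5 K.
From PV = nRT: V₁ = nRT₁/P₁ = 0.4781 L.
Isothermal, so P V is constant: T₂ = T₁; V₂ = V₁·(P₁/P₂) = 0.6338 L.

V₂ ≈ 0.634 L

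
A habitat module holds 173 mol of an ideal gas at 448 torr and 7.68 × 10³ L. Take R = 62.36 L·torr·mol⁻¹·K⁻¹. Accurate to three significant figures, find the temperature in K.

T ≈ 319 K

PV = nRT ⇒ T = PV/(nR) = (448 × 7.68e+03) / (173 × 62.36)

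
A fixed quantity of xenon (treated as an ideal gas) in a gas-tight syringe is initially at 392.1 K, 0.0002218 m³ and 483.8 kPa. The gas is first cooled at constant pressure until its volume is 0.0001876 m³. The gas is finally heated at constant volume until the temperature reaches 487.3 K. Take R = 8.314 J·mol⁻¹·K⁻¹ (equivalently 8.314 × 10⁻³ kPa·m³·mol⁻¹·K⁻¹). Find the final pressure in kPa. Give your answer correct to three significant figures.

Isobaric, so V/T is constant: P₂ = P₁; T₂ = T₁·(V₂/V₁) = 331.6 K.
V constant ⇒ P ∝ T: V₃ = V₂; P₃ = P₂·(T₃/T₂) = 710.9 kPa.

P₃ ≈ 711 kPa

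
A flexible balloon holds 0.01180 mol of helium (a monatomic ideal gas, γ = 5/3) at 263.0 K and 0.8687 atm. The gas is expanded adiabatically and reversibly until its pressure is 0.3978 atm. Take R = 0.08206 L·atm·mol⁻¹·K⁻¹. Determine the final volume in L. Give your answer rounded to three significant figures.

V₂ ≈ 0.468 L

From PV = nRT: V₁ = nRT₁/P₁ = 0.2932 L.
Reversible adiabatic, γ = 5/3: T₂ = T₁·(P₂/P₁)^((γ−1)/γ) = 192.4 K; V₂ = V₁·(P₁/P₂)^(1/γ) = 0.4684 L.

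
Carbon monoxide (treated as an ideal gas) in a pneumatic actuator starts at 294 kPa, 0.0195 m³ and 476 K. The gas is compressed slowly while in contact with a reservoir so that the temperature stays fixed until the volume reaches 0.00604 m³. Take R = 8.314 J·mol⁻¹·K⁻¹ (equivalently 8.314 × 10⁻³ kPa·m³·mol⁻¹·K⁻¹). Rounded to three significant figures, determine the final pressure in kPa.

P₂ ≈ 949 kPa

T constant ⇒ Boyle's law P V = const: T₂ = T₁; P₂ = P₁·(V₁/V₂) = 949.2 kPa.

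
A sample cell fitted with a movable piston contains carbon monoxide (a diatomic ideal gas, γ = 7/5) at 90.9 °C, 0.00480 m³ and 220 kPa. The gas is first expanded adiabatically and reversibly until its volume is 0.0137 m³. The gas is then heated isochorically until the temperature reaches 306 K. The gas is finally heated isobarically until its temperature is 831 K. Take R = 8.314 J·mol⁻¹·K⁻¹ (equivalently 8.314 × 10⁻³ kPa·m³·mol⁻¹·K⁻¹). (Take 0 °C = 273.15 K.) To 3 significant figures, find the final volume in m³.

V₄ ≈ 0.0372 m³

Convert: T₁ = 364.0 K.
Adiabatic (γ = 7/5), T V^(γ−1) and P V^γ constant: T₂ = T₁·(V₁/V₂)^(γ−1) = 239.3 K; P₂ = P₁·(V₁/V₂)^γ = 50.67 kPa.
V constant ⇒ P ∝ T: V₃ = V₂; P₃ = P₂·(T₃/T₂) = 64.79 kPa.
Isobaric, so V/T is constant: P₄ = P₃; V₄ = V₃·(T₄/T₃) = 0.03720 m³.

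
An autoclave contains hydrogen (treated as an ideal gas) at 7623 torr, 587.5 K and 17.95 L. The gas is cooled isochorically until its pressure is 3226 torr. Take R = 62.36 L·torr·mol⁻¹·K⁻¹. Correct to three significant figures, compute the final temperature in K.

V constant ⇒ P ∝ T: V₂ = V₁; T₂ = T₁·(P₂/P₁) = 248.6 K.

T₂ ≈ 249 K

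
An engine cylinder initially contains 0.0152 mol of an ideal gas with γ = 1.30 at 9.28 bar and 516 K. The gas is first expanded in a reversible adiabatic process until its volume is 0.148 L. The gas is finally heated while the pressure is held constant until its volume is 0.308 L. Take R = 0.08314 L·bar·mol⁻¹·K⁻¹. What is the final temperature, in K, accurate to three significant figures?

From PV = nRT: V₁ = nRT₁/P₁ = 0.07027 L.
Reversible adiabatic, γ = 1.30: T₂ = T₁·(V₁/V₂)^(γ−1) = 412.7 K; P₂ = P₁·(V₁/V₂)^γ = 3.524 bar.
Isobaric, so V/T is constant: P₃ = P₂; T₃ = T₂·(V₃/V₂) = 858.8 K.

T₃ ≈ 859 K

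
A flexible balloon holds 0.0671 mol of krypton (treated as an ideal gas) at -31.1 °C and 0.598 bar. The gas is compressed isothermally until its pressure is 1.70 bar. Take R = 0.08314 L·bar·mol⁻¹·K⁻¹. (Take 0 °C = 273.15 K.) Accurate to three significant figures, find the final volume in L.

Convert: T₁ = 242.0 K.
From PV = nRT: V₁ = nRT₁/P₁ = 2.258 L.
Isothermal, so P V is constant: T₂ = T₁; V₂ = V₁·(P₁/P₂) = 0.7943 L.

V₂ ≈ 0.794 L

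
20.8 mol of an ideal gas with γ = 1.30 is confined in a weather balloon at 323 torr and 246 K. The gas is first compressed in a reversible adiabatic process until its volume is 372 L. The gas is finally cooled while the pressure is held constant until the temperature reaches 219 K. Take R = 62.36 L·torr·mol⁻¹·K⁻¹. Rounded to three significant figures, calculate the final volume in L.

From PV = nRT: V₁ = nRT₁/P₁ = 987.9 L.
Reversible adiabatic, γ = 1.30: T₂ = T₁·(V₁/V₂)^(γ−1) = 329.7 K; P₂ = P₁·(V₁/V₂)^γ = 1150 torr.
P constant ⇒ V ∝ T: P₃ = P₂; V₃ = V₂·(T₃/T₂) = 247.1 L.

V₃ ≈ 247 L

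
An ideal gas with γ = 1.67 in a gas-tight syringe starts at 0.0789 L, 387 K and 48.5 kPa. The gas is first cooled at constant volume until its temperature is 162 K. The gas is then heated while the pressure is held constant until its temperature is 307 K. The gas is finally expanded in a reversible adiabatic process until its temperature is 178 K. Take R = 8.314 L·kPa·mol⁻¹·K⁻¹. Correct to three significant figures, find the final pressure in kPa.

P₄ ≈ 5.22 kPa

V constant ⇒ P ∝ T: V₂ = V₁; P₂ = P₁·(T₂/T₁) = 20.30 kPa.
Isobaric, so V/T is constant: P₃ = P₂; V₃ = V₂·(T₃/T₂) = 0.1495 L.
Reversible adiabatic, γ = 1.67: P₄ = P₃·(T₄/T₃)^(γ/(γ−1)) = 5.218 kPa; V₄ = V₃·(T₃/T₄)^(1/(γ−1)) = 0.3373 L.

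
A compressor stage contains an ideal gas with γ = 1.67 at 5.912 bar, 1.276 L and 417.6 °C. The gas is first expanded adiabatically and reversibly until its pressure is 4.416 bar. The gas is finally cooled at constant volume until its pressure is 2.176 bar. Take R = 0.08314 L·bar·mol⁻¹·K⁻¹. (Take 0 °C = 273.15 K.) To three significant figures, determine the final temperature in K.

T₃ ≈ 303 K

Convert: T₁ = 690.8 K.
Reversible adiabatic, γ = 1.67: T₂ = T₁·(P₂/P₁)^((γ−1)/γ) = 614.5 K; V₂ = V₁·(P₁/P₂)^(1/γ) = 1.520 L.
Isochoric, so P/T is constant: V₃ = V₂; T₃ = T₂·(P₃/P₂) = 302.8 K.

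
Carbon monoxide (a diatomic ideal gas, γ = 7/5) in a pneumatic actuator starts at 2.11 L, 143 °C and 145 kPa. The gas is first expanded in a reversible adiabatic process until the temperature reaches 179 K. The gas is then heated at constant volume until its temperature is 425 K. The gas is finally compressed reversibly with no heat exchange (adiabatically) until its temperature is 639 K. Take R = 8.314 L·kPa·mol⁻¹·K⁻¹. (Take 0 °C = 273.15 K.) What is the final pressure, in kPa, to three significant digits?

P₄ ≈ 74.9 kPa

Convert: T₁ = 416.1 K.
Adiabatic (γ = 7/5), T V^(γ−1) and P V^γ constant: P₂ = P₁·(T₂/T₁)^(γ/(γ−1)) = 7.568 kPa; V₂ = V₁·(T₁/T₂)^(1/(γ−1)) = 17.39 L.
V constant ⇒ P ∝ T: V₃ = V₂; P₃ = P₂·(T₃/T₂) = 17.97 kPa.
Reversible adiabatic, γ = 7/5: P₄ = P₃·(T₄/T₃)^(γ/(γ−1)) = 74.89 kPa; V₄ = V₃·(T₃/T₄)^(1/(γ−1)) = 6.273 L.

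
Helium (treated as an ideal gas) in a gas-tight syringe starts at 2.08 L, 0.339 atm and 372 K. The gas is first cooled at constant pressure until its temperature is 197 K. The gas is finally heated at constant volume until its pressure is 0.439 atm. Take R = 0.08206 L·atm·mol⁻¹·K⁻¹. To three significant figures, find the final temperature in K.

Isobaric, so V/T is constant: P₂ = P₁; V₂ = V₁·(T₂/T₁) = 1.102 L.
Isochoric, so P/T is constant: V₃ = V₂; T₃ = T₂·(P₃/P₂) = 255.1 K.

T₃ ≈ 255 K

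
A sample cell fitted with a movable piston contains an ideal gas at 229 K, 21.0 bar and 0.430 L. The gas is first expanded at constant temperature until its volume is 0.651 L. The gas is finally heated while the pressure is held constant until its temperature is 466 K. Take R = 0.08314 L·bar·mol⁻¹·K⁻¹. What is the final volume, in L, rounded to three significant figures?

V₃ ≈ 1.32 L

Isothermal, so P V is constant: T₂ = T₁; P₂ = P₁·(V₁/V₂) = 13.87 bar.
P constant ⇒ V ∝ T: P₃ = P₂; V₃ = V₂·(T₃/T₂) = 1.325 L.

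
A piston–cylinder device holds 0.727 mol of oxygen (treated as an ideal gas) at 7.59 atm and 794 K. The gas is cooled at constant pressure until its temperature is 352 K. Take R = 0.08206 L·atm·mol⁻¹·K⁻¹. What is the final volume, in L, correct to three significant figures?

V₂ ≈ 2.77 L

From PV = nRT: V₁ = nRT₁/P₁ = 6.241 L.
Isobaric, so V/T is constant: P₂ = P₁; V₂ = V₁·(T₂/T₁) = 2.767 L.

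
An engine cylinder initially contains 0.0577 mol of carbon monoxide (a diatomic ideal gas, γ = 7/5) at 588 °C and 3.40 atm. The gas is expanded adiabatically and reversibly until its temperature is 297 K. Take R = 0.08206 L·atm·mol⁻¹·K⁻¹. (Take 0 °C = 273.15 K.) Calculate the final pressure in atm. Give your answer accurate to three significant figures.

P₂ ≈ 0.0819 atm

Convert: T₁ = 861.1 K.
From PV = nRT: V₁ = nRT₁/P₁ = 1.199 L.
Adiabatic (γ = 7/5), T V^(γ−1) and P V^γ constant: P₂ = P₁·(T₂/T₁)^(γ/(γ−1)) = 0.08191 atm; V₂ = V₁·(T₁/T₂)^(1/(γ−1)) = 17.17 L.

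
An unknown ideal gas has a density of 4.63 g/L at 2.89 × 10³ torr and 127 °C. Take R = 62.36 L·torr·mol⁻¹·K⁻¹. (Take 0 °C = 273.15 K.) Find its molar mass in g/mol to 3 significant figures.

M ≈ 40.0 g/mol

ρ = PM/(RT) ⇒ M = ρRT/P = (4.63 × 62.36 × 400.1) / 2.89e+03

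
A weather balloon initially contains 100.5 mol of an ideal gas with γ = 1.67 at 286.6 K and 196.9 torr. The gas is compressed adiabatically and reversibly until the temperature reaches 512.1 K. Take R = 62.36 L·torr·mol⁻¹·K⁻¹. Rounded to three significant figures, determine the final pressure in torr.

P₂ ≈ 837 torr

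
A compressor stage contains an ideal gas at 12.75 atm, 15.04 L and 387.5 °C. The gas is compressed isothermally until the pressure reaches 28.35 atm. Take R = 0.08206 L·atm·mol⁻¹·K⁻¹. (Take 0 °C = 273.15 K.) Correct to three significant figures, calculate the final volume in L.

V₂ ≈ 6.76 L

Convert: T₁ = 660.6 K.
Isothermal, so P V is constant: T₂ = T₁; V₂ = V₁·(P₁/P₂) = 6.764 L.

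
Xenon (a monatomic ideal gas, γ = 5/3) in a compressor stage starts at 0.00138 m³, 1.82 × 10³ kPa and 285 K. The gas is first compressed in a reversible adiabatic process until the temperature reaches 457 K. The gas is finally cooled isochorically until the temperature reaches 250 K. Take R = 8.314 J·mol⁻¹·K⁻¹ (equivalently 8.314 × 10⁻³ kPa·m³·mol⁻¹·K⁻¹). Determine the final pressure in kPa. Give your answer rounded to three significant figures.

Adiabatic (γ = 5/3), T V^(γ−1) and P V^γ constant: P₂ = P₁·(T₂/T₁)^(γ/(γ−1)) = 5926 kPa; V₂ = V₁·(T₁/T₂)^(1/(γ−1)) = 0.0006796 m³.
V constant ⇒ P ∝ T: V₃ = V₂; P₃ = P₂·(T₃/T₂) = 3242 kPa.

P₃ ≈ 3.24e+03 kPa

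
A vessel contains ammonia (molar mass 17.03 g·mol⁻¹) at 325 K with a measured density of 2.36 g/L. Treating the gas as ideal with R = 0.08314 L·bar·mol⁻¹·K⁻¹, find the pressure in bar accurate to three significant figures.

ρ = PM/(RT) ⇒ P = ρRT/M = (2.36 × 0.08314 × 325.0) / 17.03

P ≈ 3.74 bar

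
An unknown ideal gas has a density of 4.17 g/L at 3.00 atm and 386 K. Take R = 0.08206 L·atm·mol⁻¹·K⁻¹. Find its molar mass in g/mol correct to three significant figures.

ρ = PM/(RT) ⇒ M = ρRT/P = (4.17 × 0.08206 × 386.0) / 3.00

M ≈ 44.0 g/mol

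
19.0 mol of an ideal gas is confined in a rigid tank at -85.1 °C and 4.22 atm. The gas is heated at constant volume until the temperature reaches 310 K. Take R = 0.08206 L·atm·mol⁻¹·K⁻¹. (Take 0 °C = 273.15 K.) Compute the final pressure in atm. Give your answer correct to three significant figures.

P₂ ≈ 6.96 atm

Convert: T₁ = 188.0 K.
From PV = nRT: V₁ = nRT₁/P₁ = 69.48 L.
V constant ⇒ P ∝ T: V₂ = V₁; P₂ = P₁·(T₂/T₁) = 6.957 atm.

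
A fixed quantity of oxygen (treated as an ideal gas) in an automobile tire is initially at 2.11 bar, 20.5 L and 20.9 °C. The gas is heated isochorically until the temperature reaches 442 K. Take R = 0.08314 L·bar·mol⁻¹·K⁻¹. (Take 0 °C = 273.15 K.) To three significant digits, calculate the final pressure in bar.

P₂ ≈ 3.17 bar

Convert: T₁ = 294.0 K.
V constant ⇒ P ∝ T: V₂ = V₁; P₂ = P₁·(T₂/T₁) = 3.172 bar.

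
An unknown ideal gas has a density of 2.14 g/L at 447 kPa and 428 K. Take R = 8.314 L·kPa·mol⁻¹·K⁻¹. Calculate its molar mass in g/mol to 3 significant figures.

ρ = PM/(RT) ⇒ M = ρRT/P = (2.14 × 8.314 × 428.0) / 447

M ≈ 17.0 g/mol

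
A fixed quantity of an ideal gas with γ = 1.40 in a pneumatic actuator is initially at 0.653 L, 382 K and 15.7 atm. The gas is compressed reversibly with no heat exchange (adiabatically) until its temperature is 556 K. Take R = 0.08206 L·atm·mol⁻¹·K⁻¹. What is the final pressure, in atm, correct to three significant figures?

P₂ ≈ 58.4 atm

Adiabatic (γ = 1.40), T V^(γ−1) and P V^γ constant: P₂ = P₁·(T₂/T₁)^(γ/(γ−1)) = 58.40 atm; V₂ = V₁·(T₁/T₂)^(1/(γ−1)) = 0.2555 L.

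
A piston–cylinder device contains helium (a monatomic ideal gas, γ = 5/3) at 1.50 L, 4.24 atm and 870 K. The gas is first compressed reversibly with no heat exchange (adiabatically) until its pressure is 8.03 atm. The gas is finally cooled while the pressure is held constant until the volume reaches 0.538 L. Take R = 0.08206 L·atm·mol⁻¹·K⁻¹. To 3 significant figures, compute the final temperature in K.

Adiabatic (γ = 5/3), T V^(γ−1) and P V^γ constant: T₂ = T₁·(P₂/P₁)^((γ−1)/γ) = 1123 K; V₂ = V₁·(P₁/P₂)^(1/γ) = 1.023 L.
Isobaric, so V/T is constant: P₃ = P₂; T₃ = T₂·(V₃/V₂) = 591.0 K.

T₃ ≈ 591 K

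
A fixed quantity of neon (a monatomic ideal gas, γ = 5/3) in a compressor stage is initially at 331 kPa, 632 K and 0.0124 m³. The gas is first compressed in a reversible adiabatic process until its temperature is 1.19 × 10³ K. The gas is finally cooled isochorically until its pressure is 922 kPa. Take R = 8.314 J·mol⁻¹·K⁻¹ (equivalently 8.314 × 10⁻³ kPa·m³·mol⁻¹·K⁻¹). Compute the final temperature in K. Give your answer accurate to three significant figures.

Adiabatic (γ = 5/3), T V^(γ−1) and P V^γ constant: P₂ = P₁·(T₂/T₁)^(γ/(γ−1)) = 1610 kPa; V₂ = V₁·(T₁/T₂)^(1/(γ−1)) = 0.004799 m³.
V constant ⇒ P ∝ T: V₃ = V₂; T₃ = T₂·(P₃/P₂) = 681.4 K.

T₃ ≈ 681 K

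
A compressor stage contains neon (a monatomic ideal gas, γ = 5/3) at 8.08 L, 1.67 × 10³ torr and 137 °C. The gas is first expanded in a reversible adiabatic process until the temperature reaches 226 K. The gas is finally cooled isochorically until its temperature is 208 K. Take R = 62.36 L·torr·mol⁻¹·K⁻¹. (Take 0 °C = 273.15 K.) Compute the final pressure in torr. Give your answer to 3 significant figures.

P₃ ≈ 346 torr

Convert: T₁ = 410.1 K.
Reversible adiabatic, γ = 5/3: P₂ = P₁·(T₂/T₁)^(γ/(γ−1)) = 376.4 torr; V₂ = V₁·(T₁/T₂)^(1/(γ−1)) = 19.75 L.
V constant ⇒ P ∝ T: V₃ = V₂; P₃ = P₂·(T₃/T₂) = 346.4 torr.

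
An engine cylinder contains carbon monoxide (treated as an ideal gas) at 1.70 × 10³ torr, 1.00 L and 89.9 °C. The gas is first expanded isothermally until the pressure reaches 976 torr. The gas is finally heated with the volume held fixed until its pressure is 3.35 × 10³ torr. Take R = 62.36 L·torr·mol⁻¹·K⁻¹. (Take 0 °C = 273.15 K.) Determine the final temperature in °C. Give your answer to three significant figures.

T₃ ≈ 973 °C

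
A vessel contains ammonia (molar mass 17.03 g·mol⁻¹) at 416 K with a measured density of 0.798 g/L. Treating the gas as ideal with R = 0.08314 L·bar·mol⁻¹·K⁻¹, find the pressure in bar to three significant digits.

P ≈ 1.62 bar

ρ = PM/(RT) ⇒ P = ρRT/M = (0.798 × 0.08314 × 416.0) / 17.03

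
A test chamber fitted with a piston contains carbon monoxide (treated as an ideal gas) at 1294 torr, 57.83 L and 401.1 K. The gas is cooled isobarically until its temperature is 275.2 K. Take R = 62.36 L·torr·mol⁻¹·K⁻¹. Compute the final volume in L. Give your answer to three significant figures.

V₂ ≈ 39.7 L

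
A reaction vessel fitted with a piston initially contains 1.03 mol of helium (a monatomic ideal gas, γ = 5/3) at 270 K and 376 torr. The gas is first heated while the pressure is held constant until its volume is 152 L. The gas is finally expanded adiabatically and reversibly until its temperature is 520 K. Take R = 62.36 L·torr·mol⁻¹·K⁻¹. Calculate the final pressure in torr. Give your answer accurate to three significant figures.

P₃ ≈ 98.2 torr

From PV = nRT: V₁ = nRT₁/P₁ = 46.12 L.
Isobaric, so V/T is constant: P₂ = P₁; T₂ = T₁·(V₂/V₁) = 889.8 K.
Adiabatic (γ = 5/3), T V^(γ−1) and P V^γ constant: P₃ = P₂·(T₃/T₂)^(γ/(γ−1)) = 98.17 torr; V₃ = V₂·(T₂/T₃)^(1/(γ−1)) = 340.2 L.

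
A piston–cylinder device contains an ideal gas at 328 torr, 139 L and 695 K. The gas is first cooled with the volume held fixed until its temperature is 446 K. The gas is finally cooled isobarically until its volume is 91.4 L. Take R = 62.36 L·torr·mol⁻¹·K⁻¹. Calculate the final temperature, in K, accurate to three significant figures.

V constant ⇒ P ∝ T: V₂ = V₁; P₂ = P₁·(T₂/T₁) = 210.5 torr.
P constant ⇒ V ∝ T: P₃ = P₂; T₃ = T₂·(V₃/V₂) = 293.3 K.

T₃ ≈ 293 K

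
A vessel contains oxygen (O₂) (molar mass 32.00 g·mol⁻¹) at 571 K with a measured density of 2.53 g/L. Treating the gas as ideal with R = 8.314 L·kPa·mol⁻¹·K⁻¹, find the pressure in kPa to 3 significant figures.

P ≈ 375 kPa

ρ = PM/(RT) ⇒ P = ρRT/M = (2.53 × 8.314 × 571.0) / 32.00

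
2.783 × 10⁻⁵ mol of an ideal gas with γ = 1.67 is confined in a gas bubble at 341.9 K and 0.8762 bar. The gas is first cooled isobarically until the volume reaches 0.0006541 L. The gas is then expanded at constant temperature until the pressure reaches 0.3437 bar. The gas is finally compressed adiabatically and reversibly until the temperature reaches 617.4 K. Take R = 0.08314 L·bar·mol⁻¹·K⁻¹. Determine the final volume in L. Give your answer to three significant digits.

From PV = nRT: V₁ = nRT₁/P₁ = 0.0009029 L.
P constant ⇒ V ∝ T: P₂ = P₁; T₂ = T₁·(V₂/V₁) = 247.7 K.
T constant ⇒ Boyle's law P V = const: T₃ = T₂; V₃ = V₂·(P₂/P₃) = 0.001668 L.
Adiabatic (γ = 1.67), T V^(γ−1) and P V^γ constant: P₄ = P₃·(T₄/T₃)^(γ/(γ−1)) = 3.348 bar; V₄ = V₃·(T₃/T₄)^(1/(γ−1)) = 0.0004266 L.

V₄ ≈ 0.000427 L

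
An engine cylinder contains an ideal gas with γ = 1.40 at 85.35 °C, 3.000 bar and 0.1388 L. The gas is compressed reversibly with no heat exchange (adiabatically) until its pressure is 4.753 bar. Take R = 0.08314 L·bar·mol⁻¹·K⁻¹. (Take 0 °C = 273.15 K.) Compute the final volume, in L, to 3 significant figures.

V₂ ≈ 0.0999 L

Convert: T₁ = 358.5 K.
Reversible adiabatic, γ = 1.40: T₂ = T₁·(P₂/P₁)^((γ−1)/γ) = 408.9 K; V₂ = V₁·(P₁/P₂)^(1/γ) = 0.09992 L.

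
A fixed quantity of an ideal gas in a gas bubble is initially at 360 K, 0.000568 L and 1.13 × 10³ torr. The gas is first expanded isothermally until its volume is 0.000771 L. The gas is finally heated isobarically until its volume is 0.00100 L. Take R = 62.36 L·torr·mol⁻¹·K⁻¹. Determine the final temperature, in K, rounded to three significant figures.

T₃ ≈ 467 K

T constant ⇒ Boyle's law P V = const: T₂ = T₁; P₂ = P₁·(V₁/V₂) = 832.5 torr.
P constant ⇒ V ∝ T: P₃ = P₂; T₃ = T₂·(V₃/V₂) = 466.9 K.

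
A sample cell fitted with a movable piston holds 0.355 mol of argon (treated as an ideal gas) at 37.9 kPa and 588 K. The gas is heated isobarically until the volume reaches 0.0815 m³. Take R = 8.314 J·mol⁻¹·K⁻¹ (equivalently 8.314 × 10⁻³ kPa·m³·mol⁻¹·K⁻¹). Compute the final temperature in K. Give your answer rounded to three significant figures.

T₂ ≈ 1.05e+03 K

From PV = nRT: V₁ = nRT₁/P₁ = 0.04579 m³.
Isobaric, so V/T is constant: P₂ = P₁; T₂ = T₁·(V₂/V₁) = 1047 K.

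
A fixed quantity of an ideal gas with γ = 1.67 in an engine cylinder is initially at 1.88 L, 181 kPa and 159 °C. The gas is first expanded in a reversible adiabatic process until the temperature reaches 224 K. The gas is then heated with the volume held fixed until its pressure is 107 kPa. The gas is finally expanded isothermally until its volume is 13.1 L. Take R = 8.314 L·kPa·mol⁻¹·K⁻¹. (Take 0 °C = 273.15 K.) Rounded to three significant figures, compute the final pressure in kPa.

Convert: T₁ = 432.1 K.
Reversible adiabatic, γ = 1.67: P₂ = P₁·(T₂/T₁)^(γ/(γ−1)) = 35.18 kPa; V₂ = V₁·(T₁/T₂)^(1/(γ−1)) = 5.013 L.
V constant ⇒ P ∝ T: V₃ = V₂; T₃ = T₂·(P₃/P₂) = 681.2 K.
T constant ⇒ Boyle's law P V = const: T₄ = T₃; P₄ = P₃·(V₃/V₄) = 40.95 kPa.

P₄ ≈ 40.9 kPa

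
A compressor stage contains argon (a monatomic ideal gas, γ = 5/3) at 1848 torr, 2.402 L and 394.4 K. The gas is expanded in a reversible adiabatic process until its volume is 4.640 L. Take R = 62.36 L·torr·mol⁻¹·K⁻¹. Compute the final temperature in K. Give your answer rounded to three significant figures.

Adiabatic (γ = 5/3), T V^(γ−1) and P V^γ constant: T₂ = T₁·(V₁/V₂)^(γ−1) = 254.3 K; P₂ = P₁·(V₁/V₂)^γ = 616.8 torr.

T₂ ≈ 254 K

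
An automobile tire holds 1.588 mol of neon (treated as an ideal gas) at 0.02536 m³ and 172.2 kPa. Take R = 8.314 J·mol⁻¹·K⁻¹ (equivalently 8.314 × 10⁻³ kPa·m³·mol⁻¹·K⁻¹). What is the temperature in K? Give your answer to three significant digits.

T ≈ 331 K

PV = nRT ⇒ T = PV/(nR) = (172.2 × 0.02536) / (1.588 × 8.314 × 10⁻³)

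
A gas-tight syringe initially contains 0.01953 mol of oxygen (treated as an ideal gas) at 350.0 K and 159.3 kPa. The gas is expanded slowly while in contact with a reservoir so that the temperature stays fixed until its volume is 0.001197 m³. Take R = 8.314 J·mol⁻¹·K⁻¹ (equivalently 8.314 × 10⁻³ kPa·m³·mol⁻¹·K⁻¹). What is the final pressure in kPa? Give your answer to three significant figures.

From PV = nRT: V₁ = nRT₁/P₁ = 0.0003568 m³.
Isothermal, so P V is constant: T₂ = T₁; P₂ = P₁·(V₁/V₂) = 47.48 kPa.

P₂ ≈ 47.5 kPa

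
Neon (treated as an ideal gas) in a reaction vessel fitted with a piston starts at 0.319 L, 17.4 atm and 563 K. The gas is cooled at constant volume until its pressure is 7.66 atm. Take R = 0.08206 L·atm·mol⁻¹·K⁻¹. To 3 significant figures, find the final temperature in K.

T₂ ≈ 248 K

V constant ⇒ P ∝ T: V₂ = V₁; T₂ = T₁·(P₂/P₁) = 247.8 K.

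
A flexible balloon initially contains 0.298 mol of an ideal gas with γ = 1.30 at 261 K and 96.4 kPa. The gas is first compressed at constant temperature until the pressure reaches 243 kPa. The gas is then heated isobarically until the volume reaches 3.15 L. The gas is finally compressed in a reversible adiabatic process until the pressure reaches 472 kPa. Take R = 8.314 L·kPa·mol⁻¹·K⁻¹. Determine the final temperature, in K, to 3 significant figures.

From PV = nRT: V₁ = nRT₁/P₁ = 6.708 L.
T constant ⇒ Boyle's law P V = const: T₂ = T₁; V₂ = V₁·(P₁/P₂) = 2.661 L.
Isobaric, so V/T is constant: P₃ = P₂; T₃ = T₂·(V₃/V₂) = 309.0 K.
Reversible adiabatic, γ = 1.30: T₄ = T₃·(P₄/P₃)^((γ−1)/γ) = 360.1 K; V₄ = V₃·(P₃/P₄)^(1/γ) = 1.890 L.

T₄ ≈ 360 K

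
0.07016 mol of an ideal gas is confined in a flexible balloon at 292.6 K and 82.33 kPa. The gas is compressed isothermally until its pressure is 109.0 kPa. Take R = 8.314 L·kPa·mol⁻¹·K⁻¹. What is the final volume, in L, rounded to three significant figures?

From PV = nRT: V₁ = nRT₁/P₁ = 2.073 L.
T constant ⇒ Boyle's law P V = const: T₂ = T₁; V₂ = V₁·(P₁/P₂) = 1.566 L.

V₂ ≈ 1.57 L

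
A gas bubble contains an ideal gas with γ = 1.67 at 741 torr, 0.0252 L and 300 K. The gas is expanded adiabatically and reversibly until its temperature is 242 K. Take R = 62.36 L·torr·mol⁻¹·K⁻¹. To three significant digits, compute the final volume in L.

Reversible adiabatic, γ = 1.67: P₂ = P₁·(T₂/T₁)^(γ/(γ−1)) = 433.8 torr; V₂ = V₁·(T₁/T₂)^(1/(γ−1)) = 0.03473 L.

V₂ ≈ 0.0347 L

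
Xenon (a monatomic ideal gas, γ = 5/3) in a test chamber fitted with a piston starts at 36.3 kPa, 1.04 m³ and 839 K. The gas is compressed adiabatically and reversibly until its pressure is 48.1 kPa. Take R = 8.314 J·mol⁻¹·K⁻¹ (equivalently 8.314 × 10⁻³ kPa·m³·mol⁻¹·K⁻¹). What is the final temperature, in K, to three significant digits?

T₂ ≈ 939 K

Reversible adiabatic, γ = 5/3: T₂ = T₁·(P₂/P₁)^((γ−1)/γ) = 939.0 K; V₂ = V₁·(P₁/P₂)^(1/γ) = 0.8784 m³.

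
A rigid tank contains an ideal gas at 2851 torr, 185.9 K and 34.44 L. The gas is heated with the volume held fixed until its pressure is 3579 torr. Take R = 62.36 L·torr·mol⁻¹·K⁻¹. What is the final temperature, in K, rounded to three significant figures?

T₂ ≈ 233 K

Isochoric, so P/T is constant: V₂ = V₁; T₂ = T₁·(P₂/P₁) = 233.4 K.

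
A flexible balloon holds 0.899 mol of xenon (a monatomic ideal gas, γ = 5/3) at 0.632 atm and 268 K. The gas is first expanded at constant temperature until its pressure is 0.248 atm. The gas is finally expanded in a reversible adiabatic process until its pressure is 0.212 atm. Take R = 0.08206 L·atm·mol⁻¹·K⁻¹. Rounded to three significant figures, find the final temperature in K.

T₃ ≈ 252 K

From PV = nRT: V₁ = nRT₁/P₁ = 31.28 L.
Isothermal, so P V is constant: T₂ = T₁; V₂ = V₁·(P₁/P₂) = 79.72 L.
Reversible adiabatic, γ = 5/3: T₃ = T₂·(P₃/P₂)^((γ−1)/γ) = 251.7 K; V₃ = V₂·(P₂/P₃)^(1/γ) = 87.59 L.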